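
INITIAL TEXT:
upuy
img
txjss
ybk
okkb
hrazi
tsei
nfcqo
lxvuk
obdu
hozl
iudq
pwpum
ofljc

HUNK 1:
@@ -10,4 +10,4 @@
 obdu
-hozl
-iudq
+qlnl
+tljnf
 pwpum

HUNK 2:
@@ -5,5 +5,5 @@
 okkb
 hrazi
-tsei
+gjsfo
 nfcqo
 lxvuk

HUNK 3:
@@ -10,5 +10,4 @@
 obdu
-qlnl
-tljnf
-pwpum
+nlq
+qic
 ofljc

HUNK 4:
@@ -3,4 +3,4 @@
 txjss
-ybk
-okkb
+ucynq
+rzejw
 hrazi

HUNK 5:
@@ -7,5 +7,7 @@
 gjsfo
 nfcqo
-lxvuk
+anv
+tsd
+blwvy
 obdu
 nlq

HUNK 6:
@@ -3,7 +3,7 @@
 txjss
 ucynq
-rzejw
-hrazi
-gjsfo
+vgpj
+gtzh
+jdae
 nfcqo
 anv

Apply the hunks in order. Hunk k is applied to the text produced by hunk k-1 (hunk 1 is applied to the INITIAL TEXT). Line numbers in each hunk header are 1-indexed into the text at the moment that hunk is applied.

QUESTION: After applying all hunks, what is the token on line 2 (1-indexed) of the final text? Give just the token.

Hunk 1: at line 10 remove [hozl,iudq] add [qlnl,tljnf] -> 14 lines: upuy img txjss ybk okkb hrazi tsei nfcqo lxvuk obdu qlnl tljnf pwpum ofljc
Hunk 2: at line 5 remove [tsei] add [gjsfo] -> 14 lines: upuy img txjss ybk okkb hrazi gjsfo nfcqo lxvuk obdu qlnl tljnf pwpum ofljc
Hunk 3: at line 10 remove [qlnl,tljnf,pwpum] add [nlq,qic] -> 13 lines: upuy img txjss ybk okkb hrazi gjsfo nfcqo lxvuk obdu nlq qic ofljc
Hunk 4: at line 3 remove [ybk,okkb] add [ucynq,rzejw] -> 13 lines: upuy img txjss ucynq rzejw hrazi gjsfo nfcqo lxvuk obdu nlq qic ofljc
Hunk 5: at line 7 remove [lxvuk] add [anv,tsd,blwvy] -> 15 lines: upuy img txjss ucynq rzejw hrazi gjsfo nfcqo anv tsd blwvy obdu nlq qic ofljc
Hunk 6: at line 3 remove [rzejw,hrazi,gjsfo] add [vgpj,gtzh,jdae] -> 15 lines: upuy img txjss ucynq vgpj gtzh jdae nfcqo anv tsd blwvy obdu nlq qic ofljc
Final line 2: img

Answer: img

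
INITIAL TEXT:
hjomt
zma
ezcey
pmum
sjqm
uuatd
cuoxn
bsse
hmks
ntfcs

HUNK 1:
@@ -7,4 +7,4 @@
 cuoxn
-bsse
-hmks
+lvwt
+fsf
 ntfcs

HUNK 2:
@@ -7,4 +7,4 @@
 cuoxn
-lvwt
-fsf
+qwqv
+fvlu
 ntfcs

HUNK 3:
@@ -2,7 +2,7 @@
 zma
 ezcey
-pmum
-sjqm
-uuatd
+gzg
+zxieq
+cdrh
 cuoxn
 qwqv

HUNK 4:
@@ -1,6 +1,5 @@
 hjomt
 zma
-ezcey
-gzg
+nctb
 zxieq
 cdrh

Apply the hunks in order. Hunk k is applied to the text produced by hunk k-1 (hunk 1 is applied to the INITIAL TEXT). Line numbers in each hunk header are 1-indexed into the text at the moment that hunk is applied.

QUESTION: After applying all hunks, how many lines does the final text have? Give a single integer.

Answer: 9

Derivation:
Hunk 1: at line 7 remove [bsse,hmks] add [lvwt,fsf] -> 10 lines: hjomt zma ezcey pmum sjqm uuatd cuoxn lvwt fsf ntfcs
Hunk 2: at line 7 remove [lvwt,fsf] add [qwqv,fvlu] -> 10 lines: hjomt zma ezcey pmum sjqm uuatd cuoxn qwqv fvlu ntfcs
Hunk 3: at line 2 remove [pmum,sjqm,uuatd] add [gzg,zxieq,cdrh] -> 10 lines: hjomt zma ezcey gzg zxieq cdrh cuoxn qwqv fvlu ntfcs
Hunk 4: at line 1 remove [ezcey,gzg] add [nctb] -> 9 lines: hjomt zma nctb zxieq cdrh cuoxn qwqv fvlu ntfcs
Final line count: 9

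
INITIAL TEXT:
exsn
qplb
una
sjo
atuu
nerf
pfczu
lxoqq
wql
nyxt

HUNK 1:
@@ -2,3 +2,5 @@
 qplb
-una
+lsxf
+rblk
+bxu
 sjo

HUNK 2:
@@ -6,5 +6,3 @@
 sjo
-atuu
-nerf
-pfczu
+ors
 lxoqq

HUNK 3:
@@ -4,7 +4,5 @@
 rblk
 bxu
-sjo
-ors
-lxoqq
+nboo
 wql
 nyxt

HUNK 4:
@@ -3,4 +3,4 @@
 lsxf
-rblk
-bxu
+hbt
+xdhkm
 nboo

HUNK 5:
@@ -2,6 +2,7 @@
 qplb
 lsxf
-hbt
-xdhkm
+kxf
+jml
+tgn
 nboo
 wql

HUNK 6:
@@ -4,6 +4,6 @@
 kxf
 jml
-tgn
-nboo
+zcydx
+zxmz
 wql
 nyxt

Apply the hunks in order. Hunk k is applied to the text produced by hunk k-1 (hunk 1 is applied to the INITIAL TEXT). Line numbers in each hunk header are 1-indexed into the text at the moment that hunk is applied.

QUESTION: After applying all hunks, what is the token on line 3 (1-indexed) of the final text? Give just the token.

Answer: lsxf

Derivation:
Hunk 1: at line 2 remove [una] add [lsxf,rblk,bxu] -> 12 lines: exsn qplb lsxf rblk bxu sjo atuu nerf pfczu lxoqq wql nyxt
Hunk 2: at line 6 remove [atuu,nerf,pfczu] add [ors] -> 10 lines: exsn qplb lsxf rblk bxu sjo ors lxoqq wql nyxt
Hunk 3: at line 4 remove [sjo,ors,lxoqq] add [nboo] -> 8 lines: exsn qplb lsxf rblk bxu nboo wql nyxt
Hunk 4: at line 3 remove [rblk,bxu] add [hbt,xdhkm] -> 8 lines: exsn qplb lsxf hbt xdhkm nboo wql nyxt
Hunk 5: at line 2 remove [hbt,xdhkm] add [kxf,jml,tgn] -> 9 lines: exsn qplb lsxf kxf jml tgn nboo wql nyxt
Hunk 6: at line 4 remove [tgn,nboo] add [zcydx,zxmz] -> 9 lines: exsn qplb lsxf kxf jml zcydx zxmz wql nyxt
Final line 3: lsxf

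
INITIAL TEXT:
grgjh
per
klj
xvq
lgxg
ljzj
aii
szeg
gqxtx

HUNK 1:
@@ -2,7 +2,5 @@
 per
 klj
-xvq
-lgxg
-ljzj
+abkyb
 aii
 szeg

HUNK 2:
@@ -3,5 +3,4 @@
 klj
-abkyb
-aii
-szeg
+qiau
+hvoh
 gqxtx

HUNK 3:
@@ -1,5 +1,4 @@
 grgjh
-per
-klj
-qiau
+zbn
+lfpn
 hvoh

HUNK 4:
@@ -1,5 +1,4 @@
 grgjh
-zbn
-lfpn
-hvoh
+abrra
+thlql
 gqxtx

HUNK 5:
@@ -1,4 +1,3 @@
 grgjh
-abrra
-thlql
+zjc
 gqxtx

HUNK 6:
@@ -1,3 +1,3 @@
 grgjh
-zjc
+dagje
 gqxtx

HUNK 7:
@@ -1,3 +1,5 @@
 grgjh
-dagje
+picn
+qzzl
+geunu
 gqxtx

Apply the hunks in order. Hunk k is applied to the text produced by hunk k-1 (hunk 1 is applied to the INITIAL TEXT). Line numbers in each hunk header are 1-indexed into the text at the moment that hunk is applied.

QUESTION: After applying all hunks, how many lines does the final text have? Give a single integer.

Hunk 1: at line 2 remove [xvq,lgxg,ljzj] add [abkyb] -> 7 lines: grgjh per klj abkyb aii szeg gqxtx
Hunk 2: at line 3 remove [abkyb,aii,szeg] add [qiau,hvoh] -> 6 lines: grgjh per klj qiau hvoh gqxtx
Hunk 3: at line 1 remove [per,klj,qiau] add [zbn,lfpn] -> 5 lines: grgjh zbn lfpn hvoh gqxtx
Hunk 4: at line 1 remove [zbn,lfpn,hvoh] add [abrra,thlql] -> 4 lines: grgjh abrra thlql gqxtx
Hunk 5: at line 1 remove [abrra,thlql] add [zjc] -> 3 lines: grgjh zjc gqxtx
Hunk 6: at line 1 remove [zjc] add [dagje] -> 3 lines: grgjh dagje gqxtx
Hunk 7: at line 1 remove [dagje] add [picn,qzzl,geunu] -> 5 lines: grgjh picn qzzl geunu gqxtx
Final line count: 5

Answer: 5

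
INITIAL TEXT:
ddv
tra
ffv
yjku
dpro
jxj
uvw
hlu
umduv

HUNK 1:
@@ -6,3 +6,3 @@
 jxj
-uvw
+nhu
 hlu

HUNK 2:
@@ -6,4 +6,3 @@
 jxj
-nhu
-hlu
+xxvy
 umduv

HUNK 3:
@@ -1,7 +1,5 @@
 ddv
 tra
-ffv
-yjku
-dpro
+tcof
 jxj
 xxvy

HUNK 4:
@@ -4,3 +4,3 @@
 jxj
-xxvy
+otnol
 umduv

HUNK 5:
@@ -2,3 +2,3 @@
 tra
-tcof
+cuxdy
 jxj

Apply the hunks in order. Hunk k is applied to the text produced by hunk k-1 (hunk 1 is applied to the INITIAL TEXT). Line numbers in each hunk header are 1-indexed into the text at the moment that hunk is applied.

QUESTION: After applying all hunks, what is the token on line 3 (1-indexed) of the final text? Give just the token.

Hunk 1: at line 6 remove [uvw] add [nhu] -> 9 lines: ddv tra ffv yjku dpro jxj nhu hlu umduv
Hunk 2: at line 6 remove [nhu,hlu] add [xxvy] -> 8 lines: ddv tra ffv yjku dpro jxj xxvy umduv
Hunk 3: at line 1 remove [ffv,yjku,dpro] add [tcof] -> 6 lines: ddv tra tcof jxj xxvy umduv
Hunk 4: at line 4 remove [xxvy] add [otnol] -> 6 lines: ddv tra tcof jxj otnol umduv
Hunk 5: at line 2 remove [tcof] add [cuxdy] -> 6 lines: ddv tra cuxdy jxj otnol umduv
Final line 3: cuxdy

Answer: cuxdy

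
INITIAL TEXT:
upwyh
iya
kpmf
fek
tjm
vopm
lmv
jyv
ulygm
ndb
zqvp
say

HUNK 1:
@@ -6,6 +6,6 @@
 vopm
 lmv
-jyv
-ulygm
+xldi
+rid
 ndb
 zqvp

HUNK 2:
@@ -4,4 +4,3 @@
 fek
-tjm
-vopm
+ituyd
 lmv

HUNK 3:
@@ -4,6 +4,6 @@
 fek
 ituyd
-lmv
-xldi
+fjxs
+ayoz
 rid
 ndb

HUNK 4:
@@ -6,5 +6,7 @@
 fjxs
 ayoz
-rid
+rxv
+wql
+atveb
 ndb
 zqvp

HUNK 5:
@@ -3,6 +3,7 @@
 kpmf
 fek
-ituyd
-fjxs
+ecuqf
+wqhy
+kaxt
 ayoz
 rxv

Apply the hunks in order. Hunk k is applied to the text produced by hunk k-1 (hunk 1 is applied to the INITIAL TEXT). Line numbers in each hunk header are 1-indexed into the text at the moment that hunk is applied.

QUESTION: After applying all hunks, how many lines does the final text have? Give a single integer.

Answer: 14

Derivation:
Hunk 1: at line 6 remove [jyv,ulygm] add [xldi,rid] -> 12 lines: upwyh iya kpmf fek tjm vopm lmv xldi rid ndb zqvp say
Hunk 2: at line 4 remove [tjm,vopm] add [ituyd] -> 11 lines: upwyh iya kpmf fek ituyd lmv xldi rid ndb zqvp say
Hunk 3: at line 4 remove [lmv,xldi] add [fjxs,ayoz] -> 11 lines: upwyh iya kpmf fek ituyd fjxs ayoz rid ndb zqvp say
Hunk 4: at line 6 remove [rid] add [rxv,wql,atveb] -> 13 lines: upwyh iya kpmf fek ituyd fjxs ayoz rxv wql atveb ndb zqvp say
Hunk 5: at line 3 remove [ituyd,fjxs] add [ecuqf,wqhy,kaxt] -> 14 lines: upwyh iya kpmf fek ecuqf wqhy kaxt ayoz rxv wql atveb ndb zqvp say
Final line count: 14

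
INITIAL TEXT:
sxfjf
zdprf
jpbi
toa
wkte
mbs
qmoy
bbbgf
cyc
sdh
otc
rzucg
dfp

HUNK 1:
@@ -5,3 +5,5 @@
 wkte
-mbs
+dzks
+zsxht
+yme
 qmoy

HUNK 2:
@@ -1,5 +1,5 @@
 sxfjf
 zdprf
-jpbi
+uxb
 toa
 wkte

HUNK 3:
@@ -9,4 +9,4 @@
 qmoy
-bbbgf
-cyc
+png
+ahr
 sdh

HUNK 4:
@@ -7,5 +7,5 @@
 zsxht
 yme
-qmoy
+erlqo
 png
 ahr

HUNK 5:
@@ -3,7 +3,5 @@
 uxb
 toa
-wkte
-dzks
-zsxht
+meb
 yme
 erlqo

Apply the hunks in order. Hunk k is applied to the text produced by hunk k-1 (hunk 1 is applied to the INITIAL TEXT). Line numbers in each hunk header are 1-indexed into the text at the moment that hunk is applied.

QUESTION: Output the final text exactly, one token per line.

Hunk 1: at line 5 remove [mbs] add [dzks,zsxht,yme] -> 15 lines: sxfjf zdprf jpbi toa wkte dzks zsxht yme qmoy bbbgf cyc sdh otc rzucg dfp
Hunk 2: at line 1 remove [jpbi] add [uxb] -> 15 lines: sxfjf zdprf uxb toa wkte dzks zsxht yme qmoy bbbgf cyc sdh otc rzucg dfp
Hunk 3: at line 9 remove [bbbgf,cyc] add [png,ahr] -> 15 lines: sxfjf zdprf uxb toa wkte dzks zsxht yme qmoy png ahr sdh otc rzucg dfp
Hunk 4: at line 7 remove [qmoy] add [erlqo] -> 15 lines: sxfjf zdprf uxb toa wkte dzks zsxht yme erlqo png ahr sdh otc rzucg dfp
Hunk 5: at line 3 remove [wkte,dzks,zsxht] add [meb] -> 13 lines: sxfjf zdprf uxb toa meb yme erlqo png ahr sdh otc rzucg dfp

Answer: sxfjf
zdprf
uxb
toa
meb
yme
erlqo
png
ahr
sdh
otc
rzucg
dfp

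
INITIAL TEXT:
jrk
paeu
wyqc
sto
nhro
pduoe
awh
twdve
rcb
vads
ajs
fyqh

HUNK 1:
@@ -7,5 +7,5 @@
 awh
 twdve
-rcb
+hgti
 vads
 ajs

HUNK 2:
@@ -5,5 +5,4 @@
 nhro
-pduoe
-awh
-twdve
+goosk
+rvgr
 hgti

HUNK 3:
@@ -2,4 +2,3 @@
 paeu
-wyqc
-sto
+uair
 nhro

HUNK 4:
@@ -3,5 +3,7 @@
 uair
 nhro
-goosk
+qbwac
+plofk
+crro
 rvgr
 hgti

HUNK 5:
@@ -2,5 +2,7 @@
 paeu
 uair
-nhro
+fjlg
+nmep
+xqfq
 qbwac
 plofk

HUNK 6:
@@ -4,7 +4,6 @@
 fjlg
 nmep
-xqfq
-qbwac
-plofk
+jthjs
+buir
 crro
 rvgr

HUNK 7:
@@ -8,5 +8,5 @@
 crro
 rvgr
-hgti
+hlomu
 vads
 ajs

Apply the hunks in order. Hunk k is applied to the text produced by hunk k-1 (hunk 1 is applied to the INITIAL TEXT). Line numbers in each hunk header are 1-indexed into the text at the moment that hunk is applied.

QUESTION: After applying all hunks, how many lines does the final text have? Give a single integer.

Hunk 1: at line 7 remove [rcb] add [hgti] -> 12 lines: jrk paeu wyqc sto nhro pduoe awh twdve hgti vads ajs fyqh
Hunk 2: at line 5 remove [pduoe,awh,twdve] add [goosk,rvgr] -> 11 lines: jrk paeu wyqc sto nhro goosk rvgr hgti vads ajs fyqh
Hunk 3: at line 2 remove [wyqc,sto] add [uair] -> 10 lines: jrk paeu uair nhro goosk rvgr hgti vads ajs fyqh
Hunk 4: at line 3 remove [goosk] add [qbwac,plofk,crro] -> 12 lines: jrk paeu uair nhro qbwac plofk crro rvgr hgti vads ajs fyqh
Hunk 5: at line 2 remove [nhro] add [fjlg,nmep,xqfq] -> 14 lines: jrk paeu uair fjlg nmep xqfq qbwac plofk crro rvgr hgti vads ajs fyqh
Hunk 6: at line 4 remove [xqfq,qbwac,plofk] add [jthjs,buir] -> 13 lines: jrk paeu uair fjlg nmep jthjs buir crro rvgr hgti vads ajs fyqh
Hunk 7: at line 8 remove [hgti] add [hlomu] -> 13 lines: jrk paeu uair fjlg nmep jthjs buir crro rvgr hlomu vads ajs fyqh
Final line count: 13

Answer: 13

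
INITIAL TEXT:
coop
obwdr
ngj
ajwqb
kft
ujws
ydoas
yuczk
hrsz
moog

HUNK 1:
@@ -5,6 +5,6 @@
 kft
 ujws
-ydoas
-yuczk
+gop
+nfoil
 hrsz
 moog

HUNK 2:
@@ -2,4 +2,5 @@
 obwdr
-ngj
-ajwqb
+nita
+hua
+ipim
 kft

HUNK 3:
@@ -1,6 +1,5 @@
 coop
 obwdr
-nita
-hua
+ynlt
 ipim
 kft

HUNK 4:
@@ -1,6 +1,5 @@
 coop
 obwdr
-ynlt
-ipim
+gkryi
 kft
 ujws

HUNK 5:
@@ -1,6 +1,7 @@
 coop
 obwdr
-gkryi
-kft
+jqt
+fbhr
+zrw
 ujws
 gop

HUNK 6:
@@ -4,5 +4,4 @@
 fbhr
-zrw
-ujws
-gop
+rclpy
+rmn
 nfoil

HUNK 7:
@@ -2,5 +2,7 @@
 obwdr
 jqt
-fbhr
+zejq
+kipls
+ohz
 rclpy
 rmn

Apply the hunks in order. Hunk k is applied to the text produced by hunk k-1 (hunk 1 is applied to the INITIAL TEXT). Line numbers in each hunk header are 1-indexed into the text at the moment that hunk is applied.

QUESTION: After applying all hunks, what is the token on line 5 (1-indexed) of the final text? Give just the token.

Answer: kipls

Derivation:
Hunk 1: at line 5 remove [ydoas,yuczk] add [gop,nfoil] -> 10 lines: coop obwdr ngj ajwqb kft ujws gop nfoil hrsz moog
Hunk 2: at line 2 remove [ngj,ajwqb] add [nita,hua,ipim] -> 11 lines: coop obwdr nita hua ipim kft ujws gop nfoil hrsz moog
Hunk 3: at line 1 remove [nita,hua] add [ynlt] -> 10 lines: coop obwdr ynlt ipim kft ujws gop nfoil hrsz moog
Hunk 4: at line 1 remove [ynlt,ipim] add [gkryi] -> 9 lines: coop obwdr gkryi kft ujws gop nfoil hrsz moog
Hunk 5: at line 1 remove [gkryi,kft] add [jqt,fbhr,zrw] -> 10 lines: coop obwdr jqt fbhr zrw ujws gop nfoil hrsz moog
Hunk 6: at line 4 remove [zrw,ujws,gop] add [rclpy,rmn] -> 9 lines: coop obwdr jqt fbhr rclpy rmn nfoil hrsz moog
Hunk 7: at line 2 remove [fbhr] add [zejq,kipls,ohz] -> 11 lines: coop obwdr jqt zejq kipls ohz rclpy rmn nfoil hrsz moog
Final line 5: kipls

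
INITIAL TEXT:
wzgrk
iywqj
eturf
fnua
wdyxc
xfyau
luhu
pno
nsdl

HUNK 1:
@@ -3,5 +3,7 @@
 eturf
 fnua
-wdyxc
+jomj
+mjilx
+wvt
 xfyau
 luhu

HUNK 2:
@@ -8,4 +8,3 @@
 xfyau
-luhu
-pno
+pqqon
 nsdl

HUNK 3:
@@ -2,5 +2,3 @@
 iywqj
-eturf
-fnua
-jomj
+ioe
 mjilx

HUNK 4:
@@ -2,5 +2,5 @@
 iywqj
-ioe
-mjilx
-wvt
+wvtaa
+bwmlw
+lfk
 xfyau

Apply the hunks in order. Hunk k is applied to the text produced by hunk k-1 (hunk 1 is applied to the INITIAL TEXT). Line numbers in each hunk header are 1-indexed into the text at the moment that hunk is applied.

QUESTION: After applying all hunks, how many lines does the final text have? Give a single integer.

Hunk 1: at line 3 remove [wdyxc] add [jomj,mjilx,wvt] -> 11 lines: wzgrk iywqj eturf fnua jomj mjilx wvt xfyau luhu pno nsdl
Hunk 2: at line 8 remove [luhu,pno] add [pqqon] -> 10 lines: wzgrk iywqj eturf fnua jomj mjilx wvt xfyau pqqon nsdl
Hunk 3: at line 2 remove [eturf,fnua,jomj] add [ioe] -> 8 lines: wzgrk iywqj ioe mjilx wvt xfyau pqqon nsdl
Hunk 4: at line 2 remove [ioe,mjilx,wvt] add [wvtaa,bwmlw,lfk] -> 8 lines: wzgrk iywqj wvtaa bwmlw lfk xfyau pqqon nsdl
Final line count: 8

Answer: 8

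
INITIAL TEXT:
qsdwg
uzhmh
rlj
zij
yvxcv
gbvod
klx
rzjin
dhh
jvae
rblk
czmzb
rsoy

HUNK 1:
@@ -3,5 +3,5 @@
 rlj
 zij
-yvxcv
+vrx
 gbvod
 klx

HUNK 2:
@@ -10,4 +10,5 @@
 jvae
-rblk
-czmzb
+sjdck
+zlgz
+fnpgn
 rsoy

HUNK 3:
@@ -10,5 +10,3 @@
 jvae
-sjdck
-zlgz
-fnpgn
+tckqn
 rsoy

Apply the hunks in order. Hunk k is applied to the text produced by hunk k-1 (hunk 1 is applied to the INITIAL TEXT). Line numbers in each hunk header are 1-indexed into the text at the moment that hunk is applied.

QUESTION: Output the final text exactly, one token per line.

Hunk 1: at line 3 remove [yvxcv] add [vrx] -> 13 lines: qsdwg uzhmh rlj zij vrx gbvod klx rzjin dhh jvae rblk czmzb rsoy
Hunk 2: at line 10 remove [rblk,czmzb] add [sjdck,zlgz,fnpgn] -> 14 lines: qsdwg uzhmh rlj zij vrx gbvod klx rzjin dhh jvae sjdck zlgz fnpgn rsoy
Hunk 3: at line 10 remove [sjdck,zlgz,fnpgn] add [tckqn] -> 12 lines: qsdwg uzhmh rlj zij vrx gbvod klx rzjin dhh jvae tckqn rsoy

Answer: qsdwg
uzhmh
rlj
zij
vrx
gbvod
klx
rzjin
dhh
jvae
tckqn
rsoy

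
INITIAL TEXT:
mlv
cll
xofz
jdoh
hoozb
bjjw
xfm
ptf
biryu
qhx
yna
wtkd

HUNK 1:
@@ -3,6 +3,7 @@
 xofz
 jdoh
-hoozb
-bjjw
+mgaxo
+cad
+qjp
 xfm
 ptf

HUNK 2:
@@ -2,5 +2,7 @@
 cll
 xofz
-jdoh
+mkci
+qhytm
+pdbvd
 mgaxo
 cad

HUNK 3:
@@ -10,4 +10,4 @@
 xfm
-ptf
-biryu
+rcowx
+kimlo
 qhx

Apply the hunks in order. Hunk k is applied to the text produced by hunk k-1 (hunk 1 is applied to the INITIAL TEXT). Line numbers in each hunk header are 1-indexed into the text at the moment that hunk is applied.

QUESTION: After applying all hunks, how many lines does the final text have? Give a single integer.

Answer: 15

Derivation:
Hunk 1: at line 3 remove [hoozb,bjjw] add [mgaxo,cad,qjp] -> 13 lines: mlv cll xofz jdoh mgaxo cad qjp xfm ptf biryu qhx yna wtkd
Hunk 2: at line 2 remove [jdoh] add [mkci,qhytm,pdbvd] -> 15 lines: mlv cll xofz mkci qhytm pdbvd mgaxo cad qjp xfm ptf biryu qhx yna wtkd
Hunk 3: at line 10 remove [ptf,biryu] add [rcowx,kimlo] -> 15 lines: mlv cll xofz mkci qhytm pdbvd mgaxo cad qjp xfm rcowx kimlo qhx yna wtkd
Final line count: 15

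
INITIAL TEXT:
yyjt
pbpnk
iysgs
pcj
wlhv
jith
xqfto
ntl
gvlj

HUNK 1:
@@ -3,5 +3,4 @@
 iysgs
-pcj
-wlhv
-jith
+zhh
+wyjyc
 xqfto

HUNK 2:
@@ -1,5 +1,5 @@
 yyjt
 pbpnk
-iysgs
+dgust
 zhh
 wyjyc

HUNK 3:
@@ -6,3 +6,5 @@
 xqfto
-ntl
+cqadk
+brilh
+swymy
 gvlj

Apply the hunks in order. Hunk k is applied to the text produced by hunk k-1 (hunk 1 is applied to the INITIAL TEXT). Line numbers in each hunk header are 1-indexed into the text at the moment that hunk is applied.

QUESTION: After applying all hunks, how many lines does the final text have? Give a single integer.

Hunk 1: at line 3 remove [pcj,wlhv,jith] add [zhh,wyjyc] -> 8 lines: yyjt pbpnk iysgs zhh wyjyc xqfto ntl gvlj
Hunk 2: at line 1 remove [iysgs] add [dgust] -> 8 lines: yyjt pbpnk dgust zhh wyjyc xqfto ntl gvlj
Hunk 3: at line 6 remove [ntl] add [cqadk,brilh,swymy] -> 10 lines: yyjt pbpnk dgust zhh wyjyc xqfto cqadk brilh swymy gvlj
Final line count: 10

Answer: 10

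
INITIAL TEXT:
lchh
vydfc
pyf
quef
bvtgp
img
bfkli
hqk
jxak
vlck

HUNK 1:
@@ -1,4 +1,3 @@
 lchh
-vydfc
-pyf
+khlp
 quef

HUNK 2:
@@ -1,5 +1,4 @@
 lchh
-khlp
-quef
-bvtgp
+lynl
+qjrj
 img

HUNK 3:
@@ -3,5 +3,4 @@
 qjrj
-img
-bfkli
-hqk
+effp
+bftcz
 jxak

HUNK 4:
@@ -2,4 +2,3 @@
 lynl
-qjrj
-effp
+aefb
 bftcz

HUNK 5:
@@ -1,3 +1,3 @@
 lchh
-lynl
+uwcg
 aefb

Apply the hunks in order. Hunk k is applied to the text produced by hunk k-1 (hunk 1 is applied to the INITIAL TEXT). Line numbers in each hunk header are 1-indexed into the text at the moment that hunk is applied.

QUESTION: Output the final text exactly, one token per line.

Answer: lchh
uwcg
aefb
bftcz
jxak
vlck

Derivation:
Hunk 1: at line 1 remove [vydfc,pyf] add [khlp] -> 9 lines: lchh khlp quef bvtgp img bfkli hqk jxak vlck
Hunk 2: at line 1 remove [khlp,quef,bvtgp] add [lynl,qjrj] -> 8 lines: lchh lynl qjrj img bfkli hqk jxak vlck
Hunk 3: at line 3 remove [img,bfkli,hqk] add [effp,bftcz] -> 7 lines: lchh lynl qjrj effp bftcz jxak vlck
Hunk 4: at line 2 remove [qjrj,effp] add [aefb] -> 6 lines: lchh lynl aefb bftcz jxak vlck
Hunk 5: at line 1 remove [lynl] add [uwcg] -> 6 lines: lchh uwcg aefb bftcz jxak vlck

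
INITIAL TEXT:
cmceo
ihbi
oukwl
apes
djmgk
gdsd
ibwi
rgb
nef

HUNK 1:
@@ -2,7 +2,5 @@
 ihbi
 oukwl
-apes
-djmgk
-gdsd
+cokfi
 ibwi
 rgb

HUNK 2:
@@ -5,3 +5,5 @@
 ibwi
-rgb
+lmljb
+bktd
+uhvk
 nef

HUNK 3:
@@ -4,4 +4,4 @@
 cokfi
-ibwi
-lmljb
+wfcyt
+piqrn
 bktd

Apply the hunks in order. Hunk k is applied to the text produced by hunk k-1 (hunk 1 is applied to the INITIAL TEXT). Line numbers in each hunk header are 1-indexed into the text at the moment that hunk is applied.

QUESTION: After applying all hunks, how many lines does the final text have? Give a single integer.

Hunk 1: at line 2 remove [apes,djmgk,gdsd] add [cokfi] -> 7 lines: cmceo ihbi oukwl cokfi ibwi rgb nef
Hunk 2: at line 5 remove [rgb] add [lmljb,bktd,uhvk] -> 9 lines: cmceo ihbi oukwl cokfi ibwi lmljb bktd uhvk nef
Hunk 3: at line 4 remove [ibwi,lmljb] add [wfcyt,piqrn] -> 9 lines: cmceo ihbi oukwl cokfi wfcyt piqrn bktd uhvk nef
Final line count: 9

Answer: 9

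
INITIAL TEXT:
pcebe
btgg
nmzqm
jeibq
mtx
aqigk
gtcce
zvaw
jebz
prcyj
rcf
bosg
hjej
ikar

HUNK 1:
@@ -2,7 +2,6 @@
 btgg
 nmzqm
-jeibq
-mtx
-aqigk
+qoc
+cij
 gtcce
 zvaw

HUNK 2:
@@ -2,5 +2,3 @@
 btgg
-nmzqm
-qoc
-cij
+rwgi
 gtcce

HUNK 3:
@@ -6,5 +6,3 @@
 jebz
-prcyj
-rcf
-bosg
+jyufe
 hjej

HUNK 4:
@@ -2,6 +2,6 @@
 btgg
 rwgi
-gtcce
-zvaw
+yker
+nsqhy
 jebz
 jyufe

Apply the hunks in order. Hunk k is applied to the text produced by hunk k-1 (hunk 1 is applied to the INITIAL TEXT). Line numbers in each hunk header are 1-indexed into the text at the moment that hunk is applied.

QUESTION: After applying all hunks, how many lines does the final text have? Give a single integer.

Hunk 1: at line 2 remove [jeibq,mtx,aqigk] add [qoc,cij] -> 13 lines: pcebe btgg nmzqm qoc cij gtcce zvaw jebz prcyj rcf bosg hjej ikar
Hunk 2: at line 2 remove [nmzqm,qoc,cij] add [rwgi] -> 11 lines: pcebe btgg rwgi gtcce zvaw jebz prcyj rcf bosg hjej ikar
Hunk 3: at line 6 remove [prcyj,rcf,bosg] add [jyufe] -> 9 lines: pcebe btgg rwgi gtcce zvaw jebz jyufe hjej ikar
Hunk 4: at line 2 remove [gtcce,zvaw] add [yker,nsqhy] -> 9 lines: pcebe btgg rwgi yker nsqhy jebz jyufe hjej ikar
Final line count: 9

Answer: 9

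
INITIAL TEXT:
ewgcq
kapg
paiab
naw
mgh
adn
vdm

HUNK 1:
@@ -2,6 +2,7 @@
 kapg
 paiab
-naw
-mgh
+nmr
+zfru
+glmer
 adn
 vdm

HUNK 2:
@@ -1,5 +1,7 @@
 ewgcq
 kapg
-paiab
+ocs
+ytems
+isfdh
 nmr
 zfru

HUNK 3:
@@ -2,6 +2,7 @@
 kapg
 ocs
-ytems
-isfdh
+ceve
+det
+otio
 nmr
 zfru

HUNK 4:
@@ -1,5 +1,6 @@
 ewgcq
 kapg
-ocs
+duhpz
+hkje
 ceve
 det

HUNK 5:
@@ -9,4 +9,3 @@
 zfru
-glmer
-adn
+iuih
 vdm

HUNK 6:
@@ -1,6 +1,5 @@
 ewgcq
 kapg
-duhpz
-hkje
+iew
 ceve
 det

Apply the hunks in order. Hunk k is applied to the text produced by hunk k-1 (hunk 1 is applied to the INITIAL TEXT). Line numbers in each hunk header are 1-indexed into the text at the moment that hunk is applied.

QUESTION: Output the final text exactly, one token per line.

Answer: ewgcq
kapg
iew
ceve
det
otio
nmr
zfru
iuih
vdm

Derivation:
Hunk 1: at line 2 remove [naw,mgh] add [nmr,zfru,glmer] -> 8 lines: ewgcq kapg paiab nmr zfru glmer adn vdm
Hunk 2: at line 1 remove [paiab] add [ocs,ytems,isfdh] -> 10 lines: ewgcq kapg ocs ytems isfdh nmr zfru glmer adn vdm
Hunk 3: at line 2 remove [ytems,isfdh] add [ceve,det,otio] -> 11 lines: ewgcq kapg ocs ceve det otio nmr zfru glmer adn vdm
Hunk 4: at line 1 remove [ocs] add [duhpz,hkje] -> 12 lines: ewgcq kapg duhpz hkje ceve det otio nmr zfru glmer adn vdm
Hunk 5: at line 9 remove [glmer,adn] add [iuih] -> 11 lines: ewgcq kapg duhpz hkje ceve det otio nmr zfru iuih vdm
Hunk 6: at line 1 remove [duhpz,hkje] add [iew] -> 10 lines: ewgcq kapg iew ceve det otio nmr zfru iuih vdm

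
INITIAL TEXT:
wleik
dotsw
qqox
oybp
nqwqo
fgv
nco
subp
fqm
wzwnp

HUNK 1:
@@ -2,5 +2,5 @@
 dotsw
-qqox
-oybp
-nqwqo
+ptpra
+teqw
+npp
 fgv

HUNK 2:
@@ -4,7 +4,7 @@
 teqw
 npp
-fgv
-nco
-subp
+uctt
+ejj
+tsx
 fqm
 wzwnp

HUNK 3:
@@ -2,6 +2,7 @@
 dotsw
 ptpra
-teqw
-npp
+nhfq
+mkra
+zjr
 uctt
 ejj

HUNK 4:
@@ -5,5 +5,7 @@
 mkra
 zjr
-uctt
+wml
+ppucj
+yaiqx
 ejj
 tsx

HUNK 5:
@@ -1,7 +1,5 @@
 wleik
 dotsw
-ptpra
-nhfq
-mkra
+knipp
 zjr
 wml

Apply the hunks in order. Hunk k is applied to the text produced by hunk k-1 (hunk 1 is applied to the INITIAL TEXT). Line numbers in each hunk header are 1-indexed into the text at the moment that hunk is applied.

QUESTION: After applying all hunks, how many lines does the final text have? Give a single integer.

Hunk 1: at line 2 remove [qqox,oybp,nqwqo] add [ptpra,teqw,npp] -> 10 lines: wleik dotsw ptpra teqw npp fgv nco subp fqm wzwnp
Hunk 2: at line 4 remove [fgv,nco,subp] add [uctt,ejj,tsx] -> 10 lines: wleik dotsw ptpra teqw npp uctt ejj tsx fqm wzwnp
Hunk 3: at line 2 remove [teqw,npp] add [nhfq,mkra,zjr] -> 11 lines: wleik dotsw ptpra nhfq mkra zjr uctt ejj tsx fqm wzwnp
Hunk 4: at line 5 remove [uctt] add [wml,ppucj,yaiqx] -> 13 lines: wleik dotsw ptpra nhfq mkra zjr wml ppucj yaiqx ejj tsx fqm wzwnp
Hunk 5: at line 1 remove [ptpra,nhfq,mkra] add [knipp] -> 11 lines: wleik dotsw knipp zjr wml ppucj yaiqx ejj tsx fqm wzwnp
Final line count: 11

Answer: 11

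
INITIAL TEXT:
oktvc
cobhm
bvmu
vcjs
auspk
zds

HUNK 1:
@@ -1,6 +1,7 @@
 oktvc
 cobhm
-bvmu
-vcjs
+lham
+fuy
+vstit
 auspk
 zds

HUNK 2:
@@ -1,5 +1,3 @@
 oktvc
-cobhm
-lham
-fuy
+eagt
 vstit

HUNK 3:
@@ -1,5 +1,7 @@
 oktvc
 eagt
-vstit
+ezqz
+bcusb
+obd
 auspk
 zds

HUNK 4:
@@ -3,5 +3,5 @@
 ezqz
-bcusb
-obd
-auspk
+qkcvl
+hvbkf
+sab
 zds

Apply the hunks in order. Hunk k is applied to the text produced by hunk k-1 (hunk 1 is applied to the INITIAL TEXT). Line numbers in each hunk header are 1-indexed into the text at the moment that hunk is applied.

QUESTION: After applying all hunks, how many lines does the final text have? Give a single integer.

Answer: 7

Derivation:
Hunk 1: at line 1 remove [bvmu,vcjs] add [lham,fuy,vstit] -> 7 lines: oktvc cobhm lham fuy vstit auspk zds
Hunk 2: at line 1 remove [cobhm,lham,fuy] add [eagt] -> 5 lines: oktvc eagt vstit auspk zds
Hunk 3: at line 1 remove [vstit] add [ezqz,bcusb,obd] -> 7 lines: oktvc eagt ezqz bcusb obd auspk zds
Hunk 4: at line 3 remove [bcusb,obd,auspk] add [qkcvl,hvbkf,sab] -> 7 lines: oktvc eagt ezqz qkcvl hvbkf sab zds
Final line count: 7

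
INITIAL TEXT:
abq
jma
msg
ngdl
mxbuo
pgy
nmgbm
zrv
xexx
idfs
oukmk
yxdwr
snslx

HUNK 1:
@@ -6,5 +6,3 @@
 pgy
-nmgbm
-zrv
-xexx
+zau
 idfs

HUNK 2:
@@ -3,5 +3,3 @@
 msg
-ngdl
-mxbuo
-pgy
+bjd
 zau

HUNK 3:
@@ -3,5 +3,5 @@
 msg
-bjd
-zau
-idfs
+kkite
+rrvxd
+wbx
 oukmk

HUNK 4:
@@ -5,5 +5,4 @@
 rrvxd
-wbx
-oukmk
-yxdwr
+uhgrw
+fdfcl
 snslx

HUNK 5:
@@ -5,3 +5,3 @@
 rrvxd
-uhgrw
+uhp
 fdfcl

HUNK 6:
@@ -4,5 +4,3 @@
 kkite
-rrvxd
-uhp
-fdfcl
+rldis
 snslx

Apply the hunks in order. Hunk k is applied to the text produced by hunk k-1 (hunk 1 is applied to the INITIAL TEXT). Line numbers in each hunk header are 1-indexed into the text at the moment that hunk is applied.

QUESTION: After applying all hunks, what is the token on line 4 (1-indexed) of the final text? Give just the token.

Answer: kkite

Derivation:
Hunk 1: at line 6 remove [nmgbm,zrv,xexx] add [zau] -> 11 lines: abq jma msg ngdl mxbuo pgy zau idfs oukmk yxdwr snslx
Hunk 2: at line 3 remove [ngdl,mxbuo,pgy] add [bjd] -> 9 lines: abq jma msg bjd zau idfs oukmk yxdwr snslx
Hunk 3: at line 3 remove [bjd,zau,idfs] add [kkite,rrvxd,wbx] -> 9 lines: abq jma msg kkite rrvxd wbx oukmk yxdwr snslx
Hunk 4: at line 5 remove [wbx,oukmk,yxdwr] add [uhgrw,fdfcl] -> 8 lines: abq jma msg kkite rrvxd uhgrw fdfcl snslx
Hunk 5: at line 5 remove [uhgrw] add [uhp] -> 8 lines: abq jma msg kkite rrvxd uhp fdfcl snslx
Hunk 6: at line 4 remove [rrvxd,uhp,fdfcl] add [rldis] -> 6 lines: abq jma msg kkite rldis snslx
Final line 4: kkite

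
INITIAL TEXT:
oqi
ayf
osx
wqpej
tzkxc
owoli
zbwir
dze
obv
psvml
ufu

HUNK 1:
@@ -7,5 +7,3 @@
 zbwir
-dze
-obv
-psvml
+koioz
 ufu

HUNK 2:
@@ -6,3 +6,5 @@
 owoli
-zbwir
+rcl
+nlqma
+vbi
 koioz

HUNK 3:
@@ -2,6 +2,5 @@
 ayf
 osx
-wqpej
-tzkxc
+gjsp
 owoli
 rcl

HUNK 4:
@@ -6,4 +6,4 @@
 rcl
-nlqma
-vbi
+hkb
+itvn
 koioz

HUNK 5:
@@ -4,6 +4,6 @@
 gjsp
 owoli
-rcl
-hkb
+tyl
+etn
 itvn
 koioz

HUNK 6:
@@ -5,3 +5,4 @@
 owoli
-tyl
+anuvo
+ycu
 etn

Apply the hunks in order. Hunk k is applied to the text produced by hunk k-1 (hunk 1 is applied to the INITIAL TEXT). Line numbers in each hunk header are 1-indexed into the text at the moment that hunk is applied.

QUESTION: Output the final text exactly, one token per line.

Answer: oqi
ayf
osx
gjsp
owoli
anuvo
ycu
etn
itvn
koioz
ufu

Derivation:
Hunk 1: at line 7 remove [dze,obv,psvml] add [koioz] -> 9 lines: oqi ayf osx wqpej tzkxc owoli zbwir koioz ufu
Hunk 2: at line 6 remove [zbwir] add [rcl,nlqma,vbi] -> 11 lines: oqi ayf osx wqpej tzkxc owoli rcl nlqma vbi koioz ufu
Hunk 3: at line 2 remove [wqpej,tzkxc] add [gjsp] -> 10 lines: oqi ayf osx gjsp owoli rcl nlqma vbi koioz ufu
Hunk 4: at line 6 remove [nlqma,vbi] add [hkb,itvn] -> 10 lines: oqi ayf osx gjsp owoli rcl hkb itvn koioz ufu
Hunk 5: at line 4 remove [rcl,hkb] add [tyl,etn] -> 10 lines: oqi ayf osx gjsp owoli tyl etn itvn koioz ufu
Hunk 6: at line 5 remove [tyl] add [anuvo,ycu] -> 11 lines: oqi ayf osx gjsp owoli anuvo ycu etn itvn koioz ufu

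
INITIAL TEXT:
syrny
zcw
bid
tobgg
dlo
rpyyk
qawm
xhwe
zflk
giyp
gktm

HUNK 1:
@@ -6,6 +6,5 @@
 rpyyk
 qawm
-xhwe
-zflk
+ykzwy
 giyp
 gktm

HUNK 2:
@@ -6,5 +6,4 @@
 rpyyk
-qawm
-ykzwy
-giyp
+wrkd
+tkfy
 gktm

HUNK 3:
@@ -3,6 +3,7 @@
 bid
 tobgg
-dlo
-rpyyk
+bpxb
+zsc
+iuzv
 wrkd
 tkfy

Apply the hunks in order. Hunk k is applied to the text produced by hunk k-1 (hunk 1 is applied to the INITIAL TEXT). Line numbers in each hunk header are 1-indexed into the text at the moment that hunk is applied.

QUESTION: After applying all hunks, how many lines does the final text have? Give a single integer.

Hunk 1: at line 6 remove [xhwe,zflk] add [ykzwy] -> 10 lines: syrny zcw bid tobgg dlo rpyyk qawm ykzwy giyp gktm
Hunk 2: at line 6 remove [qawm,ykzwy,giyp] add [wrkd,tkfy] -> 9 lines: syrny zcw bid tobgg dlo rpyyk wrkd tkfy gktm
Hunk 3: at line 3 remove [dlo,rpyyk] add [bpxb,zsc,iuzv] -> 10 lines: syrny zcw bid tobgg bpxb zsc iuzv wrkd tkfy gktm
Final line count: 10

Answer: 10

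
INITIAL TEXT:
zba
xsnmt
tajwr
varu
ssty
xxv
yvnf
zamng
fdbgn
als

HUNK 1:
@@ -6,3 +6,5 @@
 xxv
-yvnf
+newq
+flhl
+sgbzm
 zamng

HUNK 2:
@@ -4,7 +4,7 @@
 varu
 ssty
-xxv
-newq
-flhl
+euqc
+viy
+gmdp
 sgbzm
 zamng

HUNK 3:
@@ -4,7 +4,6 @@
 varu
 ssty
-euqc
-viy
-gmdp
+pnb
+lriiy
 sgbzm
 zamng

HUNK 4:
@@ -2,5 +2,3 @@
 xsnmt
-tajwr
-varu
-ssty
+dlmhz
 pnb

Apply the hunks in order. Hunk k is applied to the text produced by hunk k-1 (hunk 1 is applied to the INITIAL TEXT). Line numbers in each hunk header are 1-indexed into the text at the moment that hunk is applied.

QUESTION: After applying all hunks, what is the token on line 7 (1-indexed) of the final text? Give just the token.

Hunk 1: at line 6 remove [yvnf] add [newq,flhl,sgbzm] -> 12 lines: zba xsnmt tajwr varu ssty xxv newq flhl sgbzm zamng fdbgn als
Hunk 2: at line 4 remove [xxv,newq,flhl] add [euqc,viy,gmdp] -> 12 lines: zba xsnmt tajwr varu ssty euqc viy gmdp sgbzm zamng fdbgn als
Hunk 3: at line 4 remove [euqc,viy,gmdp] add [pnb,lriiy] -> 11 lines: zba xsnmt tajwr varu ssty pnb lriiy sgbzm zamng fdbgn als
Hunk 4: at line 2 remove [tajwr,varu,ssty] add [dlmhz] -> 9 lines: zba xsnmt dlmhz pnb lriiy sgbzm zamng fdbgn als
Final line 7: zamng

Answer: zamng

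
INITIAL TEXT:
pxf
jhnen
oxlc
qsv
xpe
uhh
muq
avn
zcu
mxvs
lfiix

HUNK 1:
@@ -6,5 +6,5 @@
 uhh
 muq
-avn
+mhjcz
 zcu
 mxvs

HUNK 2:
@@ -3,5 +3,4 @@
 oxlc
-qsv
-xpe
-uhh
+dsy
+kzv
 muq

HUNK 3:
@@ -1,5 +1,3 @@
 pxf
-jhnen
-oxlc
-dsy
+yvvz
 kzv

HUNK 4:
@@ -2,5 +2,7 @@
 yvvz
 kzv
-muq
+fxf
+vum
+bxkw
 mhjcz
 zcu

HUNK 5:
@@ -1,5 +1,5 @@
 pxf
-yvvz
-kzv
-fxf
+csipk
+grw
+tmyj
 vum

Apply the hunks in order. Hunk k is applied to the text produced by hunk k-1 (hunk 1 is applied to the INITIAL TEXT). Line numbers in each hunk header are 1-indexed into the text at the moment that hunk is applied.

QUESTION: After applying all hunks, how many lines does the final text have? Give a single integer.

Hunk 1: at line 6 remove [avn] add [mhjcz] -> 11 lines: pxf jhnen oxlc qsv xpe uhh muq mhjcz zcu mxvs lfiix
Hunk 2: at line 3 remove [qsv,xpe,uhh] add [dsy,kzv] -> 10 lines: pxf jhnen oxlc dsy kzv muq mhjcz zcu mxvs lfiix
Hunk 3: at line 1 remove [jhnen,oxlc,dsy] add [yvvz] -> 8 lines: pxf yvvz kzv muq mhjcz zcu mxvs lfiix
Hunk 4: at line 2 remove [muq] add [fxf,vum,bxkw] -> 10 lines: pxf yvvz kzv fxf vum bxkw mhjcz zcu mxvs lfiix
Hunk 5: at line 1 remove [yvvz,kzv,fxf] add [csipk,grw,tmyj] -> 10 lines: pxf csipk grw tmyj vum bxkw mhjcz zcu mxvs lfiix
Final line count: 10

Answer: 10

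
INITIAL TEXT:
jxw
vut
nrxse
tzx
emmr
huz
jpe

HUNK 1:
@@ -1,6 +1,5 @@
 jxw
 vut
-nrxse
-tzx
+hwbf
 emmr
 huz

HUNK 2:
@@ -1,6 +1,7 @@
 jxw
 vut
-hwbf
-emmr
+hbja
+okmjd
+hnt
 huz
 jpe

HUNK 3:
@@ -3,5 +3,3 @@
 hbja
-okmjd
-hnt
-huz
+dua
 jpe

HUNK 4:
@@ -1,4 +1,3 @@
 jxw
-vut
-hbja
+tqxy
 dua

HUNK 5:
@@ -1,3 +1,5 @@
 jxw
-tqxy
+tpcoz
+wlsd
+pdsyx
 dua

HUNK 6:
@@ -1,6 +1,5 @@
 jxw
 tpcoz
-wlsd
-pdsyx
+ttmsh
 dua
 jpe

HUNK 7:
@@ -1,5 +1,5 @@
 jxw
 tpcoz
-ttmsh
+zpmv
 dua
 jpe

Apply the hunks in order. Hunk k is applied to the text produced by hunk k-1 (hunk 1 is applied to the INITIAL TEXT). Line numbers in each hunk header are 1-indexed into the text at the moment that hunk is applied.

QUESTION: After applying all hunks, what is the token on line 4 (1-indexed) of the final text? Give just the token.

Answer: dua

Derivation:
Hunk 1: at line 1 remove [nrxse,tzx] add [hwbf] -> 6 lines: jxw vut hwbf emmr huz jpe
Hunk 2: at line 1 remove [hwbf,emmr] add [hbja,okmjd,hnt] -> 7 lines: jxw vut hbja okmjd hnt huz jpe
Hunk 3: at line 3 remove [okmjd,hnt,huz] add [dua] -> 5 lines: jxw vut hbja dua jpe
Hunk 4: at line 1 remove [vut,hbja] add [tqxy] -> 4 lines: jxw tqxy dua jpe
Hunk 5: at line 1 remove [tqxy] add [tpcoz,wlsd,pdsyx] -> 6 lines: jxw tpcoz wlsd pdsyx dua jpe
Hunk 6: at line 1 remove [wlsd,pdsyx] add [ttmsh] -> 5 lines: jxw tpcoz ttmsh dua jpe
Hunk 7: at line 1 remove [ttmsh] add [zpmv] -> 5 lines: jxw tpcoz zpmv dua jpe
Final line 4: dua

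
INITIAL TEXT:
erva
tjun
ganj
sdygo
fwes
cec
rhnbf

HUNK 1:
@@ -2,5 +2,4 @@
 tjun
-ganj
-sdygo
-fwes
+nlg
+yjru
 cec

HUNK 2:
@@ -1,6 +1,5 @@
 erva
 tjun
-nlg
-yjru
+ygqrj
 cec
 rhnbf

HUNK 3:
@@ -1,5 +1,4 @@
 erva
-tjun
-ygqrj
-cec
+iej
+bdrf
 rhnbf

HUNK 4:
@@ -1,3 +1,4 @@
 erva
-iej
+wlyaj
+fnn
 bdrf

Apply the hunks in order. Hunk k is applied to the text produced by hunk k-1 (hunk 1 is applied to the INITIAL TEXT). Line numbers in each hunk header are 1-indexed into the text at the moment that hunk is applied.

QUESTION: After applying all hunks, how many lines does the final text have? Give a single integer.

Answer: 5

Derivation:
Hunk 1: at line 2 remove [ganj,sdygo,fwes] add [nlg,yjru] -> 6 lines: erva tjun nlg yjru cec rhnbf
Hunk 2: at line 1 remove [nlg,yjru] add [ygqrj] -> 5 lines: erva tjun ygqrj cec rhnbf
Hunk 3: at line 1 remove [tjun,ygqrj,cec] add [iej,bdrf] -> 4 lines: erva iej bdrf rhnbf
Hunk 4: at line 1 remove [iej] add [wlyaj,fnn] -> 5 lines: erva wlyaj fnn bdrf rhnbf
Final line count: 5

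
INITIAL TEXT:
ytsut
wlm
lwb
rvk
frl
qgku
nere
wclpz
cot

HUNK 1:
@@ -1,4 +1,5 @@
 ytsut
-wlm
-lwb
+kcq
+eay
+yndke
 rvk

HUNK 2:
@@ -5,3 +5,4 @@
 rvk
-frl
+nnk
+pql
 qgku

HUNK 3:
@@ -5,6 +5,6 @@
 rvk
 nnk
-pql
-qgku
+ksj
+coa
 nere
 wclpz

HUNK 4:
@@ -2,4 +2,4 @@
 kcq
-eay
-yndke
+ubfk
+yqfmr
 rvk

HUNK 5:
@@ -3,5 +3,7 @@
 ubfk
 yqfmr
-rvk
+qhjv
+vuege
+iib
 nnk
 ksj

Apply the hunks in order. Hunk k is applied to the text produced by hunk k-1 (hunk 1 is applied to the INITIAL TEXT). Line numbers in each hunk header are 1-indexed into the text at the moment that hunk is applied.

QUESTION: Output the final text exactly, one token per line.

Answer: ytsut
kcq
ubfk
yqfmr
qhjv
vuege
iib
nnk
ksj
coa
nere
wclpz
cot

Derivation:
Hunk 1: at line 1 remove [wlm,lwb] add [kcq,eay,yndke] -> 10 lines: ytsut kcq eay yndke rvk frl qgku nere wclpz cot
Hunk 2: at line 5 remove [frl] add [nnk,pql] -> 11 lines: ytsut kcq eay yndke rvk nnk pql qgku nere wclpz cot
Hunk 3: at line 5 remove [pql,qgku] add [ksj,coa] -> 11 lines: ytsut kcq eay yndke rvk nnk ksj coa nere wclpz cot
Hunk 4: at line 2 remove [eay,yndke] add [ubfk,yqfmr] -> 11 lines: ytsut kcq ubfk yqfmr rvk nnk ksj coa nere wclpz cot
Hunk 5: at line 3 remove [rvk] add [qhjv,vuege,iib] -> 13 lines: ytsut kcq ubfk yqfmr qhjv vuege iib nnk ksj coa nere wclpz cot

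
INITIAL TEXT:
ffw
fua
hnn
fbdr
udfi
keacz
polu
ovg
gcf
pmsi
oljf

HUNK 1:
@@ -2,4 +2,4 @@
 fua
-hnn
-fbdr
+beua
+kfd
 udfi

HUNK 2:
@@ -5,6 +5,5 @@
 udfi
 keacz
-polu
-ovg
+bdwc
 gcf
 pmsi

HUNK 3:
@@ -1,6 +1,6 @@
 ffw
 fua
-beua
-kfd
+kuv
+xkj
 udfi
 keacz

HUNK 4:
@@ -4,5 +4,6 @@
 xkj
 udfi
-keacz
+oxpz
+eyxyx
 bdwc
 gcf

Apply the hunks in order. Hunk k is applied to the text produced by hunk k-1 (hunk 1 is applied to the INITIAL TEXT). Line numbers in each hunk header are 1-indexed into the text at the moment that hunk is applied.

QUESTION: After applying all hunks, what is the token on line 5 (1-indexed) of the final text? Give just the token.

Answer: udfi

Derivation:
Hunk 1: at line 2 remove [hnn,fbdr] add [beua,kfd] -> 11 lines: ffw fua beua kfd udfi keacz polu ovg gcf pmsi oljf
Hunk 2: at line 5 remove [polu,ovg] add [bdwc] -> 10 lines: ffw fua beua kfd udfi keacz bdwc gcf pmsi oljf
Hunk 3: at line 1 remove [beua,kfd] add [kuv,xkj] -> 10 lines: ffw fua kuv xkj udfi keacz bdwc gcf pmsi oljf
Hunk 4: at line 4 remove [keacz] add [oxpz,eyxyx] -> 11 lines: ffw fua kuv xkj udfi oxpz eyxyx bdwc gcf pmsi oljf
Final line 5: udfi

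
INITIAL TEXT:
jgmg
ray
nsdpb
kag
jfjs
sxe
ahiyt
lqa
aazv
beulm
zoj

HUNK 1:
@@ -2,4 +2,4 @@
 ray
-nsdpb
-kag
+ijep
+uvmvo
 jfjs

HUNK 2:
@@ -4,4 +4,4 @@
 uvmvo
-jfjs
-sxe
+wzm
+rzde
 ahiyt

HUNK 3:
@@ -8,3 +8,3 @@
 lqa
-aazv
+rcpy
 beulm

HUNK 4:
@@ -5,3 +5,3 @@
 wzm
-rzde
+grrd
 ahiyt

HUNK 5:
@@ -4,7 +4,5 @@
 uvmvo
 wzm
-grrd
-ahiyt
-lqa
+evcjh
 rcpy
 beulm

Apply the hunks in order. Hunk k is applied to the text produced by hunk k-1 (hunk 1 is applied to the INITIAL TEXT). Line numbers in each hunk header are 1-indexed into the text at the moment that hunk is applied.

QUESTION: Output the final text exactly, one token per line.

Answer: jgmg
ray
ijep
uvmvo
wzm
evcjh
rcpy
beulm
zoj

Derivation:
Hunk 1: at line 2 remove [nsdpb,kag] add [ijep,uvmvo] -> 11 lines: jgmg ray ijep uvmvo jfjs sxe ahiyt lqa aazv beulm zoj
Hunk 2: at line 4 remove [jfjs,sxe] add [wzm,rzde] -> 11 lines: jgmg ray ijep uvmvo wzm rzde ahiyt lqa aazv beulm zoj
Hunk 3: at line 8 remove [aazv] add [rcpy] -> 11 lines: jgmg ray ijep uvmvo wzm rzde ahiyt lqa rcpy beulm zoj
Hunk 4: at line 5 remove [rzde] add [grrd] -> 11 lines: jgmg ray ijep uvmvo wzm grrd ahiyt lqa rcpy beulm zoj
Hunk 5: at line 4 remove [grrd,ahiyt,lqa] add [evcjh] -> 9 lines: jgmg ray ijep uvmvo wzm evcjh rcpy beulm zoj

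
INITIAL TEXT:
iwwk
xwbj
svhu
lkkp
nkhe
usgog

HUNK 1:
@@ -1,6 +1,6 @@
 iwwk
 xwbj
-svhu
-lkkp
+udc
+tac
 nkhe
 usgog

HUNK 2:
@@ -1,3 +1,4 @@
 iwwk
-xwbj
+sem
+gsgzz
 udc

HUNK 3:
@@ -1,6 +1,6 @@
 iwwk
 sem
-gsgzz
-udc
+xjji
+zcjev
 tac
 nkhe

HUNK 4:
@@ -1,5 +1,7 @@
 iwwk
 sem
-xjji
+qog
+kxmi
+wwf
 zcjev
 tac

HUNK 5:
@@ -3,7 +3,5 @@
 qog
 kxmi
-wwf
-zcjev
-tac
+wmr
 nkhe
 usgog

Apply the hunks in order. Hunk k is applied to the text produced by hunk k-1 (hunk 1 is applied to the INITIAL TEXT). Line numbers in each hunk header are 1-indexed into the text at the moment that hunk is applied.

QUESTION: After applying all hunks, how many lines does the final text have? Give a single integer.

Answer: 7

Derivation:
Hunk 1: at line 1 remove [svhu,lkkp] add [udc,tac] -> 6 lines: iwwk xwbj udc tac nkhe usgog
Hunk 2: at line 1 remove [xwbj] add [sem,gsgzz] -> 7 lines: iwwk sem gsgzz udc tac nkhe usgog
Hunk 3: at line 1 remove [gsgzz,udc] add [xjji,zcjev] -> 7 lines: iwwk sem xjji zcjev tac nkhe usgog
Hunk 4: at line 1 remove [xjji] add [qog,kxmi,wwf] -> 9 lines: iwwk sem qog kxmi wwf zcjev tac nkhe usgog
Hunk 5: at line 3 remove [wwf,zcjev,tac] add [wmr] -> 7 lines: iwwk sem qog kxmi wmr nkhe usgog
Final line count: 7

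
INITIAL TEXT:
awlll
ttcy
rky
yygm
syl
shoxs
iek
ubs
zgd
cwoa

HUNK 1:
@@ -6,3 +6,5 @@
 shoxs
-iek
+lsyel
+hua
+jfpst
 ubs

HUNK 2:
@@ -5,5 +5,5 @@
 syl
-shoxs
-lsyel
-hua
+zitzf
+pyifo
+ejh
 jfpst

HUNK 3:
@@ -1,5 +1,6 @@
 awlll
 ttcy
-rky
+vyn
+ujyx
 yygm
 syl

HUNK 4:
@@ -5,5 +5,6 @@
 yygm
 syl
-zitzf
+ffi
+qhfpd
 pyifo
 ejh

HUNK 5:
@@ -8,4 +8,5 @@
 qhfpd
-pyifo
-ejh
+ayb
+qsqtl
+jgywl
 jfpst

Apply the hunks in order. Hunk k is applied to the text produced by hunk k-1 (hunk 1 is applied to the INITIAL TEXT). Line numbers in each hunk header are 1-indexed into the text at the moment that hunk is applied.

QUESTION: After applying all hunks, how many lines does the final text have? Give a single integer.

Hunk 1: at line 6 remove [iek] add [lsyel,hua,jfpst] -> 12 lines: awlll ttcy rky yygm syl shoxs lsyel hua jfpst ubs zgd cwoa
Hunk 2: at line 5 remove [shoxs,lsyel,hua] add [zitzf,pyifo,ejh] -> 12 lines: awlll ttcy rky yygm syl zitzf pyifo ejh jfpst ubs zgd cwoa
Hunk 3: at line 1 remove [rky] add [vyn,ujyx] -> 13 lines: awlll ttcy vyn ujyx yygm syl zitzf pyifo ejh jfpst ubs zgd cwoa
Hunk 4: at line 5 remove [zitzf] add [ffi,qhfpd] -> 14 lines: awlll ttcy vyn ujyx yygm syl ffi qhfpd pyifo ejh jfpst ubs zgd cwoa
Hunk 5: at line 8 remove [pyifo,ejh] add [ayb,qsqtl,jgywl] -> 15 lines: awlll ttcy vyn ujyx yygm syl ffi qhfpd ayb qsqtl jgywl jfpst ubs zgd cwoa
Final line count: 15

Answer: 15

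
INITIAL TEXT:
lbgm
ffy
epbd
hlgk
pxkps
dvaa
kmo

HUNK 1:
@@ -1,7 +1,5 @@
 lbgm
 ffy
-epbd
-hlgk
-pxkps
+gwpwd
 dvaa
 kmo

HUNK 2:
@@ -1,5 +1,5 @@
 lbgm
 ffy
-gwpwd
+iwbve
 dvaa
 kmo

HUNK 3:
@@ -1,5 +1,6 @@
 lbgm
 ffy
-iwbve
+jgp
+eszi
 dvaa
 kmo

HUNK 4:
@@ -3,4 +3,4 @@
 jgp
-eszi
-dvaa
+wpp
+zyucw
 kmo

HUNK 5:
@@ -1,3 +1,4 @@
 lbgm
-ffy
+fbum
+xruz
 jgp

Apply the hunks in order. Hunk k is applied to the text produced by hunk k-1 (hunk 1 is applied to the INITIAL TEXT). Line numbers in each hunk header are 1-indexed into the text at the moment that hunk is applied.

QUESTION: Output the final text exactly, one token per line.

Answer: lbgm
fbum
xruz
jgp
wpp
zyucw
kmo

Derivation:
Hunk 1: at line 1 remove [epbd,hlgk,pxkps] add [gwpwd] -> 5 lines: lbgm ffy gwpwd dvaa kmo
Hunk 2: at line 1 remove [gwpwd] add [iwbve] -> 5 lines: lbgm ffy iwbve dvaa kmo
Hunk 3: at line 1 remove [iwbve] add [jgp,eszi] -> 6 lines: lbgm ffy jgp eszi dvaa kmo
Hunk 4: at line 3 remove [eszi,dvaa] add [wpp,zyucw] -> 6 lines: lbgm ffy jgp wpp zyucw kmo
Hunk 5: at line 1 remove [ffy] add [fbum,xruz] -> 7 lines: lbgm fbum xruz jgp wpp zyucw kmo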